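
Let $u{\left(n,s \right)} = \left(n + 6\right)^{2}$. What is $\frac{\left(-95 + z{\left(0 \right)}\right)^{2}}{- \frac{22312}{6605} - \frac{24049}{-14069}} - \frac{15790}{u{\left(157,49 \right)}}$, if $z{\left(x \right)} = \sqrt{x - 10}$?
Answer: $- \frac{7419993230213715}{1373297435809} + \frac{929257450 i \sqrt{10}}{8161257} \approx -5403.0 + 360.06 i$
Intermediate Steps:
$z{\left(x \right)} = \sqrt{-10 + x}$
$u{\left(n,s \right)} = \left(6 + n\right)^{2}$
$\frac{\left(-95 + z{\left(0 \right)}\right)^{2}}{- \frac{22312}{6605} - \frac{24049}{-14069}} - \frac{15790}{u{\left(157,49 \right)}} = \frac{\left(-95 + \sqrt{-10 + 0}\right)^{2}}{- \frac{22312}{6605} - \frac{24049}{-14069}} - \frac{15790}{\left(6 + 157\right)^{2}} = \frac{\left(-95 + \sqrt{-10}\right)^{2}}{\left(-22312\right) \frac{1}{6605} - - \frac{24049}{14069}} - \frac{15790}{163^{2}} = \frac{\left(-95 + i \sqrt{10}\right)^{2}}{- \frac{22312}{6605} + \frac{24049}{14069}} - \frac{15790}{26569} = \frac{\left(-95 + i \sqrt{10}\right)^{2}}{- \frac{155063883}{92925745}} - \frac{15790}{26569} = \left(-95 + i \sqrt{10}\right)^{2} \left(- \frac{92925745}{155063883}\right) - \frac{15790}{26569} = - \frac{92925745 \left(-95 + i \sqrt{10}\right)^{2}}{155063883} - \frac{15790}{26569} = - \frac{15790}{26569} - \frac{92925745 \left(-95 + i \sqrt{10}\right)^{2}}{155063883}$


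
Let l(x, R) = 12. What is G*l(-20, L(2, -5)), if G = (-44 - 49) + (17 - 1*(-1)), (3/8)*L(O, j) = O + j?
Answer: -900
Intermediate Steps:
L(O, j) = 8*O/3 + 8*j/3 (L(O, j) = 8*(O + j)/3 = 8*O/3 + 8*j/3)
G = -75 (G = -93 + (17 + 1) = -93 + 18 = -75)
G*l(-20, L(2, -5)) = -75*12 = -900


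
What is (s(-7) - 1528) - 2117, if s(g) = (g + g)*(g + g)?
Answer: -3449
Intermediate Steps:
s(g) = 4*g² (s(g) = (2*g)*(2*g) = 4*g²)
(s(-7) - 1528) - 2117 = (4*(-7)² - 1528) - 2117 = (4*49 - 1528) - 2117 = (196 - 1528) - 2117 = -1332 - 2117 = -3449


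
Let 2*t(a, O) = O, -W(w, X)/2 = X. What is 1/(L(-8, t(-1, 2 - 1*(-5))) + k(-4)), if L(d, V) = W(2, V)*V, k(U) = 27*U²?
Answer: 2/815 ≈ 0.0024540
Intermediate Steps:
W(w, X) = -2*X
t(a, O) = O/2
L(d, V) = -2*V² (L(d, V) = (-2*V)*V = -2*V²)
1/(L(-8, t(-1, 2 - 1*(-5))) + k(-4)) = 1/(-2*(2 - 1*(-5))²/4 + 27*(-4)²) = 1/(-2*(2 + 5)²/4 + 27*16) = 1/(-2*((½)*7)² + 432) = 1/(-2*(7/2)² + 432) = 1/(-2*49/4 + 432) = 1/(-49/2 + 432) = 1/(815/2) = 2/815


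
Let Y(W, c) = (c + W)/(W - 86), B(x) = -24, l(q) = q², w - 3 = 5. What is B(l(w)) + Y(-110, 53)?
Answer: -4647/196 ≈ -23.709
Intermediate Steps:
w = 8 (w = 3 + 5 = 8)
Y(W, c) = (W + c)/(-86 + W)
B(l(w)) + Y(-110, 53) = -24 + (-110 + 53)/(-86 - 110) = -24 - 57/(-196) = -24 - 1/196*(-57) = -24 + 57/196 = -4647/196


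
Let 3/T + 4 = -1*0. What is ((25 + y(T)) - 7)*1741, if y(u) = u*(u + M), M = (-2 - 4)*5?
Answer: 1143837/16 ≈ 71490.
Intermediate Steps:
T = -3/4 (T = 3/(-4 - 1*0) = 3/(-4 + 0) = 3/(-4) = 3*(-1/4) = -3/4 ≈ -0.75000)
M = -30 (M = -6*5 = -30)
y(u) = u*(-30 + u) (y(u) = u*(u - 30) = u*(-30 + u))
((25 + y(T)) - 7)*1741 = ((25 - 3*(-30 - 3/4)/4) - 7)*1741 = ((25 - 3/4*(-123/4)) - 7)*1741 = ((25 + 369/16) - 7)*1741 = (769/16 - 7)*1741 = (657/16)*1741 = 1143837/16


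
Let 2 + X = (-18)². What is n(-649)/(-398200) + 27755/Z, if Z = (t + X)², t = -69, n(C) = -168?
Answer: 125713574/289640725 ≈ 0.43403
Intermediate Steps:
X = 322 (X = -2 + (-18)² = -2 + 324 = 322)
Z = 64009 (Z = (-69 + 322)² = 253² = 64009)
n(-649)/(-398200) + 27755/Z = -168/(-398200) + 27755/64009 = -168*(-1/398200) + 27755*(1/64009) = 21/49775 + 27755/64009 = 125713574/289640725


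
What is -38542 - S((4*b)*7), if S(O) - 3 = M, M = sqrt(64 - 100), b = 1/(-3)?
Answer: -38545 - 6*I ≈ -38545.0 - 6.0*I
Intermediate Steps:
b = -1/3 ≈ -0.33333
M = 6*I (M = sqrt(-36) = 6*I ≈ 6.0*I)
S(O) = 3 + 6*I
-38542 - S((4*b)*7) = -38542 - (3 + 6*I) = -38542 + (-3 - 6*I) = -38545 - 6*I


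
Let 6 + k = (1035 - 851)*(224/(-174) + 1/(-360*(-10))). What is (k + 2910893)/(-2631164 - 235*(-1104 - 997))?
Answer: -37983984817/27893448450 ≈ -1.3618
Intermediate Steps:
k = -3168833/13050 (k = -6 + (1035 - 851)*(224/(-174) + 1/(-360*(-10))) = -6 + 184*(224*(-1/174) - 1/360*(-⅒)) = -6 + 184*(-112/87 + 1/3600) = -6 + 184*(-134371/104400) = -6 - 3090533/13050 = -3168833/13050 ≈ -242.82)
(k + 2910893)/(-2631164 - 235*(-1104 - 997)) = (-3168833/13050 + 2910893)/(-2631164 - 235*(-1104 - 997)) = 37983984817/(13050*(-2631164 - 235*(-2101))) = 37983984817/(13050*(-2631164 + 493735)) = (37983984817/13050)/(-2137429) = (37983984817/13050)*(-1/2137429) = -37983984817/27893448450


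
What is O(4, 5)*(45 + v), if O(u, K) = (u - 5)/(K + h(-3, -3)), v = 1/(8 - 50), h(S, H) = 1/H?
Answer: -1889/196 ≈ -9.6378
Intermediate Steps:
v = -1/42 (v = 1/(-42) = -1/42 ≈ -0.023810)
O(u, K) = (-5 + u)/(-1/3 + K) (O(u, K) = (u - 5)/(K + 1/(-3)) = (-5 + u)/(K - 1/3) = (-5 + u)/(-1/3 + K))
O(4, 5)*(45 + v) = (3*(-5 + 4)/(-1 + 3*5))*(45 - 1/42) = (3*(-1)/(-1 + 15))*(1889/42) = (3*(-1)/14)*(1889/42) = (3*(1/14)*(-1))*(1889/42) = -3/14*1889/42 = -1889/196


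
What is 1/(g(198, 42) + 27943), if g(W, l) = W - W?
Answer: 1/27943 ≈ 3.5787e-5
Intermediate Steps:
g(W, l) = 0
1/(g(198, 42) + 27943) = 1/(0 + 27943) = 1/27943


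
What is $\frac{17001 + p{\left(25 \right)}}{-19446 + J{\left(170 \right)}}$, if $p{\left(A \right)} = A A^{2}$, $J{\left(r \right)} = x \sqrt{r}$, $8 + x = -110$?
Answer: $- \frac{158611299}{93944959} + \frac{962467 \sqrt{170}}{93944959} \approx -1.5548$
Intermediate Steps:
$x = -118$ ($x = -8 - 110 = -118$)
$J{\left(r \right)} = - 118 \sqrt{r}$
$p{\left(A \right)} = A^{3}$
$\frac{17001 + p{\left(25 \right)}}{-19446 + J{\left(170 \right)}} = \frac{17001 + 25^{3}}{-19446 - 118 \sqrt{170}} = \frac{17001 + 15625}{-19446 - 118 \sqrt{170}} = \frac{32626}{-19446 - 118 \sqrt{170}}$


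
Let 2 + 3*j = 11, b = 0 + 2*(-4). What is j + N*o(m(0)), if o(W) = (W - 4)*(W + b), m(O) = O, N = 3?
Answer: 99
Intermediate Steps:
b = -8 (b = 0 - 8 = -8)
o(W) = (-8 + W)*(-4 + W) (o(W) = (W - 4)*(W - 8) = (-4 + W)*(-8 + W) = (-8 + W)*(-4 + W))
j = 3 (j = -⅔ + (⅓)*11 = -⅔ + 11/3 = 3)
j + N*o(m(0)) = 3 + 3*(32 + 0² - 12*0) = 3 + 3*(32 + 0 + 0) = 3 + 3*32 = 3 + 96 = 99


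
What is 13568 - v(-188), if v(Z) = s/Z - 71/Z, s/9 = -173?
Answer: 637289/47 ≈ 13559.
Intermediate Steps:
s = -1557 (s = 9*(-173) = -1557)
v(Z) = -1628/Z (v(Z) = -1557/Z - 71/Z = -1628/Z)
13568 - v(-188) = 13568 - (-1628)/(-188) = 13568 - (-1628)*(-1)/188 = 13568 - 1*407/47 = 13568 - 407/47 = 637289/47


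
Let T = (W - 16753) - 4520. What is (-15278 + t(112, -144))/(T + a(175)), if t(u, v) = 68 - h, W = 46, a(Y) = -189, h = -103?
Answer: 15107/21416 ≈ 0.70541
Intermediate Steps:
t(u, v) = 171 (t(u, v) = 68 - 1*(-103) = 68 + 103 = 171)
T = -21227 (T = (46 - 16753) - 4520 = -16707 - 4520 = -21227)
(-15278 + t(112, -144))/(T + a(175)) = (-15278 + 171)/(-21227 - 189) = -15107/(-21416) = -15107*(-1/21416) = 15107/21416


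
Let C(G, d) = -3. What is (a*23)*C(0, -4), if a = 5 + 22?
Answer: -1863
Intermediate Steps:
a = 27
(a*23)*C(0, -4) = (27*23)*(-3) = 621*(-3) = -1863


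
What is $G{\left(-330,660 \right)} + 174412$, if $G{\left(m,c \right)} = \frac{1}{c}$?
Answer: $\frac{115111921}{660} \approx 1.7441 \cdot 10^{5}$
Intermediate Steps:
$G{\left(-330,660 \right)} + 174412 = \frac{1}{660} + 174412 = \frac{115111921}{660}$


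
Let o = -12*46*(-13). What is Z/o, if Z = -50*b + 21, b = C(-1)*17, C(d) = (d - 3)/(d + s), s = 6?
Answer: 701/7176 ≈ 0.097687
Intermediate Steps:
C(d) = (-3 + d)/(6 + d) (C(d) = (d - 3)/(d + 6) = (-3 + d)/(6 + d))
b = -68/5 (b = ((-3 - 1)/(6 - 1))*17 = (-4/5)*17 = ((⅕)*(-4))*17 = -⅘*17 = -68/5 ≈ -13.600)
Z = 701 (Z = -50*(-68/5) + 21 = 680 + 21 = 701)
o = 7176 (o = -552*(-13) = 7176)
Z/o = 701/7176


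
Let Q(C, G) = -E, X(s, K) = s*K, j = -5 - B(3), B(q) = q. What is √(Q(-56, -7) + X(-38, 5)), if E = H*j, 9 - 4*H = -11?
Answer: 5*I*√6 ≈ 12.247*I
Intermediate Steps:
H = 5 (H = 9/4 - ¼*(-11) = 9/4 + 11/4 = 5)
j = -8 (j = -5 - 1*3 = -5 - 3 = -8)
E = -40 (E = 5*(-8) = -40)
X(s, K) = K*s
Q(C, G) = 40 (Q(C, G) = -1*(-40) = 40)
√(Q(-56, -7) + X(-38, 5)) = √(40 + 5*(-38)) = √(40 - 190) = √(-150) = 5*I*√6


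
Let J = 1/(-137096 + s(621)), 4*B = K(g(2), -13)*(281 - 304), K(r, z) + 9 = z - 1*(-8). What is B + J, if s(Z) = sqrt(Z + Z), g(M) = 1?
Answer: 1513022476811/18795311974 - 3*sqrt(138)/18795311974 ≈ 80.500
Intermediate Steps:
K(r, z) = -1 + z (K(r, z) = -9 + (z - 1*(-8)) = -9 + (z + 8) = -9 + (8 + z) = -1 + z)
s(Z) = sqrt(2)*sqrt(Z) (s(Z) = sqrt(2*Z) = sqrt(2)*sqrt(Z))
B = 161/2 (B = ((-1 - 13)*(281 - 304))/4 = (-14*(-23))/4 = (1/4)*322 = 161/2 ≈ 80.500)
J = 1/(-137096 + 3*sqrt(138)) (J = 1/(-137096 + sqrt(2)*sqrt(621)) = 1/(-137096 + sqrt(2)*(3*sqrt(69))) = 1/(-137096 + 3*sqrt(138)) ≈ -7.2960e-6)
B + J = 161/2 + (-68548/9397655987 - 3*sqrt(138)/18795311974) = 1513022476811/18795311974 - 3*sqrt(138)/18795311974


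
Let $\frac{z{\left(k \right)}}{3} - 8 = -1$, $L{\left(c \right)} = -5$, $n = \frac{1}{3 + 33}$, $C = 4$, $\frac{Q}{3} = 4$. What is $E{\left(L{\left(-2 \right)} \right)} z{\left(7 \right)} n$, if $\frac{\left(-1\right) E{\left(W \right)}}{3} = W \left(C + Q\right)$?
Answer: $140$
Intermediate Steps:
$Q = 12$ ($Q = 3 \cdot 4 = 12$)
$n = \frac{1}{36} \approx 0.027778$
$E{\left(W \right)} = - 48 W$ ($E{\left(W \right)} = - 3 W \left(4 + 12\right) = - 3 W 16 = - 3 \cdot 16 W = - 48 W$)
$z{\left(k \right)} = 21$ ($z{\left(k \right)} = 24 + 3 \left(-1\right) = 24 - 3 = 21$)
$E{\left(L{\left(-2 \right)} \right)} z{\left(7 \right)} n = \left(-48\right) \left(-5\right) 21 \cdot \frac{1}{36} = 240 \cdot 21 \cdot \frac{1}{36} = 5040 \cdot \frac{1}{36} = 140$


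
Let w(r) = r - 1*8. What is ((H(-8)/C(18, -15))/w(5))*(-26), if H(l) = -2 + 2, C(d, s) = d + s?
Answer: 0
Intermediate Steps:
H(l) = 0
w(r) = -8 + r (w(r) = r - 8 = -8 + r)
((H(-8)/C(18, -15))/w(5))*(-26) = ((0/(18 - 15))/(-8 + 5))*(-26) = ((0/3)/(-3))*(-26) = ((0*(1/3))*(-1/3))*(-26) = (0*(-1/3))*(-26) = 0*(-26) = 0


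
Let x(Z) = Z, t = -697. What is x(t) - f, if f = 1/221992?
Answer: -154728425/221992 ≈ -697.00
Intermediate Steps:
f = 1/221992 ≈ 4.5047e-6
x(t) - f = -697 - 1*1/221992 = -697 - 1/221992 = -154728425/221992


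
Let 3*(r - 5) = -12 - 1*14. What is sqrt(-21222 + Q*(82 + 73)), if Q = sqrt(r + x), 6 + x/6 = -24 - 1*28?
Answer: sqrt(-190998 + 465*I*sqrt(3165))/3 ≈ 9.9532 + 146.02*I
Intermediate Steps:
r = -11/3 (r = 5 + (-12 - 1*14)/3 = 5 + (-12 - 14)/3 = 5 + (1/3)*(-26) = 5 - 26/3 = -11/3 ≈ -3.6667)
x = -348 (x = -36 + 6*(-24 - 1*28) = -36 + 6*(-24 - 28) = -36 + 6*(-52) = -36 - 312 = -348)
Q = I*sqrt(3165)/3 (Q = sqrt(-11/3 - 348) = sqrt(-1055/3) = I*sqrt(3165)/3 ≈ 18.753*I)
sqrt(-21222 + Q*(82 + 73)) = sqrt(-21222 + (I*sqrt(3165)/3)*(82 + 73)) = sqrt(-21222 + (I*sqrt(3165)/3)*155) = sqrt(-21222 + 155*I*sqrt(3165)/3)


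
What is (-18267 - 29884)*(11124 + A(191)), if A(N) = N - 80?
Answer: -540976485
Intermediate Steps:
A(N) = -80 + N
(-18267 - 29884)*(11124 + A(191)) = (-18267 - 29884)*(11124 + (-80 + 191)) = -48151*(11124 + 111) = -48151*11235 = -540976485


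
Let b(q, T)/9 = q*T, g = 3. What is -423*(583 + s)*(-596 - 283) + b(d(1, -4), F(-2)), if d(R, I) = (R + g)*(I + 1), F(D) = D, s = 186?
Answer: 285927489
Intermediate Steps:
d(R, I) = (1 + I)*(3 + R) (d(R, I) = (R + 3)*(I + 1) = (3 + R)*(1 + I) = (1 + I)*(3 + R))
b(q, T) = 9*T*q (b(q, T) = 9*(q*T) = 9*(T*q) = 9*T*q)
-423*(583 + s)*(-596 - 283) + b(d(1, -4), F(-2)) = -423*(583 + 186)*(-596 - 283) + 9*(-2)*(3 + 1 + 3*(-4) - 4*1) = -325287*(-879) + 9*(-2)*(3 + 1 - 12 - 4) = -423*(-675951) + 9*(-2)*(-12) = 285927273 + 216 = 285927489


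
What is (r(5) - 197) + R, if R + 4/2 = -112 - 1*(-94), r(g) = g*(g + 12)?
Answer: -132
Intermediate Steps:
r(g) = g*(12 + g)
R = -20 (R = -2 + (-112 - 1*(-94)) = -2 + (-112 + 94) = -2 - 18 = -20)
(r(5) - 197) + R = (5*(12 + 5) - 197) - 20 = (5*17 - 197) - 20 = (85 - 197) - 20 = -112 - 20 = -132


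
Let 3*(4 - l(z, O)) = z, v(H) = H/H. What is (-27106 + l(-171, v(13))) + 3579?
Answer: -23466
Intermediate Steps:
v(H) = 1
l(z, O) = 4 - z/3
(-27106 + l(-171, v(13))) + 3579 = (-27106 + (4 - ⅓*(-171))) + 3579 = (-27106 + (4 + 57)) + 3579 = (-27106 + 61) + 3579 = -27045 + 3579 = -23466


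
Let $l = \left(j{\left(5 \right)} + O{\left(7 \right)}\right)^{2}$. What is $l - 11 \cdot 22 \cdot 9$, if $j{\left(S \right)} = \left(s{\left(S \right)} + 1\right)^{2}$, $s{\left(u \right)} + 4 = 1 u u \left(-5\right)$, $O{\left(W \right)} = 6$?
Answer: $268629922$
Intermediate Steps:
$s{\left(u \right)} = -4 - 5 u^{2}$ ($s{\left(u \right)} = -4 + 1 u u \left(-5\right) = -4 + 1 u^{2} \left(-5\right) = -4 + u^{2} \left(-5\right) = -4 - 5 u^{2}$)
$j{\left(S \right)} = \left(-3 - 5 S^{2}\right)^{2}$ ($j{\left(S \right)} = \left(\left(-4 - 5 S^{2}\right) + 1\right)^{2} = \left(-3 - 5 S^{2}\right)^{2}$)
$l = 268632100$ ($l = \left(\left(3 + 5 \cdot 5^{2}\right)^{2} + 6\right)^{2} = \left(\left(3 + 5 \cdot 25\right)^{2} + 6\right)^{2} = \left(\left(3 + 125\right)^{2} + 6\right)^{2} = \left(128^{2} + 6\right)^{2} = \left(16384 + 6\right)^{2} = 16390^{2} = 268632100$)
$l - 11 \cdot 22 \cdot 9 = 268632100 - 11 \cdot 22 \cdot 9 = 268632100 - 242 \cdot 9 = 268632100 - 2178 = 268629922$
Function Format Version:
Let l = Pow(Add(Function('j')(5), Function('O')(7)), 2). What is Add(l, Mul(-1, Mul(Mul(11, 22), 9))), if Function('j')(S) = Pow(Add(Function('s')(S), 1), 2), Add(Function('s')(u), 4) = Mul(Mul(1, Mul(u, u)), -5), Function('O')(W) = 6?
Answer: 268629922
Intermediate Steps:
Function('s')(u) = Add(-4, Mul(-5, Pow(u, 2))) (Function('s')(u) = Add(-4, Mul(Mul(1, Mul(u, u)), -5)) = Add(-4, Mul(Mul(1, Pow(u, 2)), -5)) = Add(-4, Mul(Pow(u, 2), -5)) = Add(-4, Mul(-5, Pow(u, 2))))
Function('j')(S) = Pow(Add(-3, Mul(-5, Pow(S, 2))), 2) (Function('j')(S) = Pow(Add(Add(-4, Mul(-5, Pow(S, 2))), 1), 2) = Pow(Add(-3, Mul(-5, Pow(S, 2))), 2))
l = 268632100 (l = Pow(Add(Pow(Add(3, Mul(5, Pow(5, 2))), 2), 6), 2) = Pow(Add(Pow(Add(3, Mul(5, 25)), 2), 6), 2) = Pow(Add(Pow(Add(3, 125), 2), 6), 2) = Pow(Add(Pow(128, 2), 6), 2) = Pow(Add(16384, 6), 2) = Pow(16390, 2) = 268632100)
Add(l, Mul(-1, Mul(Mul(11, 22), 9))) = Add(268632100, Mul(-1, Mul(Mul(11, 22), 9))) = Add(268632100, Mul(-1, Mul(242, 9))) = Add(268632100, Mul(-1, 2178)) = Add(268632100, -2178) = 268629922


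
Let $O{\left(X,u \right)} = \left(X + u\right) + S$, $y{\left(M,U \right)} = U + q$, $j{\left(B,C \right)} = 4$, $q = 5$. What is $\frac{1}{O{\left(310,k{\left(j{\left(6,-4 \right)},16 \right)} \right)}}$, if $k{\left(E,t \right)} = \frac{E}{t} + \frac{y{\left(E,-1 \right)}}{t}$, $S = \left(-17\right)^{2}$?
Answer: $\frac{2}{1199} \approx 0.0016681$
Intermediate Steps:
$y{\left(M,U \right)} = 5 + U$ ($y{\left(M,U \right)} = U + 5 = 5 + U$)
$S = 289$
$k{\left(E,t \right)} = \frac{4}{t} + \frac{E}{t}$ ($k{\left(E,t \right)} = \frac{E}{t} + \frac{5 - 1}{t} = \frac{E}{t} + \frac{4}{t} = \frac{4}{t} + \frac{E}{t}$)
$O{\left(X,u \right)} = 289 + X + u$ ($O{\left(X,u \right)} = \left(X + u\right) + 289 = 289 + X + u$)
$\frac{1}{O{\left(310,k{\left(j{\left(6,-4 \right)},16 \right)} \right)}} = \frac{1}{289 + 310 + \frac{4 + 4}{16}} = \frac{1}{289 + 310 + \frac{1}{16} \cdot 8} = \frac{1}{289 + 310 + \frac{1}{2}} = \frac{1}{\frac{1199}{2}} = \frac{2}{1199}$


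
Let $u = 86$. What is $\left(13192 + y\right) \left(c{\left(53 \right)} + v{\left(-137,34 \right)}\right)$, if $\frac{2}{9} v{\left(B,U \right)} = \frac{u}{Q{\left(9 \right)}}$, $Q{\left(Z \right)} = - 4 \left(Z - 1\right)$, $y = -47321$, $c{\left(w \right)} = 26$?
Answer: $- \frac{15187405}{32} \approx -4.7461 \cdot 10^{5}$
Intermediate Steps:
$Q{\left(Z \right)} = 4 - 4 Z$ ($Q{\left(Z \right)} = - 4 \left(-1 + Z\right) = 4 - 4 Z$)
$v{\left(B,U \right)} = - \frac{387}{32}$ ($v{\left(B,U \right)} = \frac{9 \frac{86}{4 - 36}}{2} = \frac{9 \frac{86}{-32}}{2} = \frac{9 \cdot 86 \left(- \frac{1}{32}\right)}{2} = \frac{9}{2} \left(- \frac{43}{16}\right) = - \frac{387}{32}$)
$\left(13192 + y\right) \left(c{\left(53 \right)} + v{\left(-137,34 \right)}\right) = \left(13192 - 47321\right) \left(26 - \frac{387}{32}\right) = \left(-34129\right) \frac{445}{32} = - \frac{15187405}{32}$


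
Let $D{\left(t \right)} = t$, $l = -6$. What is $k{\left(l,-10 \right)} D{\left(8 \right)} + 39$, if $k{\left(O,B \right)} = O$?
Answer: $-9$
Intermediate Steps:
$k{\left(l,-10 \right)} D{\left(8 \right)} + 39 = \left(-6\right) 8 + 39 = -48 + 39 = -9$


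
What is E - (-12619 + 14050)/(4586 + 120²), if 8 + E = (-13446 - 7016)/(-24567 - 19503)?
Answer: -244933723/32181270 ≈ -7.6111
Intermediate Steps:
E = -12773/1695 (E = -8 + (-13446 - 7016)/(-24567 - 19503) = -8 - 20462/(-44070) = -8 - 20462*(-1/44070) = -8 + 787/1695 = -12773/1695 ≈ -7.5357)
E - (-12619 + 14050)/(4586 + 120²) = -12773/1695 - (-12619 + 14050)/(4586 + 120²) = -12773/1695 - 1431/(4586 + 14400) = -12773/1695 - 1431/18986 = -244933723/32181270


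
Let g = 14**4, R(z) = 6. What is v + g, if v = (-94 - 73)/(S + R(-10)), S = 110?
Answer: 4456089/116 ≈ 38415.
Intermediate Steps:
g = 38416
v = -167/116 (v = (-94 - 73)/(110 + 6) = -167/116 ≈ -1.4397)
v + g = -167/116 + 38416 = 4456089/116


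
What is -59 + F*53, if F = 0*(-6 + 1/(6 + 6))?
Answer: -59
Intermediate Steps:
F = 0 (F = 0*(-6 + 1/12) = 0*(-71/12) = 0)
-59 + F*53 = -59 + 0*53 = -59 + 0 = -59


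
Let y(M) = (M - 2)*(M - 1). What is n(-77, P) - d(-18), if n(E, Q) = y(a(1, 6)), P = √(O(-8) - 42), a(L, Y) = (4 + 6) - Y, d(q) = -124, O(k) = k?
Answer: 130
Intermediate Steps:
a(L, Y) = 10 - Y
P = 5*I*√2 (P = √(-8 - 42) = √(-50) = 5*I*√2 ≈ 7.0711*I)
y(M) = (-1 + M)*(-2 + M) (y(M) = (-2 + M)*(-1 + M) = (-1 + M)*(-2 + M))
n(E, Q) = 6 (n(E, Q) = 2 + (10 - 1*6)² - 3*(10 - 1*6) = 2 + (10 - 6)² - 3*(10 - 6) = 2 + 4² - 3*4 = 2 + 16 - 12 = 6)
n(-77, P) - d(-18) = 6 - 1*(-124) = 6 + 124 = 130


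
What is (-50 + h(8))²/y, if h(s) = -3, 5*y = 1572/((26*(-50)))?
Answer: -4564625/393 ≈ -11615.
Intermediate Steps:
y = -393/1625 (y = (1572/((26*(-50))))/5 = (1572/(-1300))/5 = (1572*(-1/1300))/5 = (⅕)*(-393/325) = -393/1625 ≈ -0.24185)
(-50 + h(8))²/y = (-50 - 3)²/(-393/1625) = (-53)²*(-1625/393) = 2809*(-1625/393) = -4564625/393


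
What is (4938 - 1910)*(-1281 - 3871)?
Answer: -15600256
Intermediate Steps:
(4938 - 1910)*(-1281 - 3871) = 3028*(-5152) = -15600256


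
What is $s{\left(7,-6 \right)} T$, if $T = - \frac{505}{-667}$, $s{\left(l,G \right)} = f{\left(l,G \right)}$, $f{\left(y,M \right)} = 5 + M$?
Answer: $- \frac{505}{667} \approx -0.75712$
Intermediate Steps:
$s{\left(l,G \right)} = 5 + G$
$T = \frac{505}{667}$ ($T = \left(-505\right) \left(- \frac{1}{667}\right) = \frac{505}{667} \approx 0.75712$)
$s{\left(7,-6 \right)} T = \left(5 - 6\right) \frac{505}{667} = \left(-1\right) \frac{505}{667} = - \frac{505}{667}$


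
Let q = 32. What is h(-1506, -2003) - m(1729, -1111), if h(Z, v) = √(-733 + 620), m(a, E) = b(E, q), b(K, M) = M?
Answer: -32 + I*√113 ≈ -32.0 + 10.63*I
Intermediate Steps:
m(a, E) = 32
h(Z, v) = I*√113 (h(Z, v) = √(-113) = I*√113)
h(-1506, -2003) - m(1729, -1111) = I*√113 - 1*32 = I*√113 - 32 = -32 + I*√113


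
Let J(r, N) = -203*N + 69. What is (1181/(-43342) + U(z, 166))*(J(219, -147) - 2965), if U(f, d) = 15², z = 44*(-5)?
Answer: 262734470705/43342 ≈ 6.0619e+6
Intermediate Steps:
z = -220
U(f, d) = 225
J(r, N) = 69 - 203*N
(1181/(-43342) + U(z, 166))*(J(219, -147) - 2965) = (1181/(-43342) + 225)*((69 - 203*(-147)) - 2965) = (1181*(-1/43342) + 225)*((69 + 29841) - 2965) = (-1181/43342 + 225)*(29910 - 2965) = (9750769/43342)*26945 = 262734470705/43342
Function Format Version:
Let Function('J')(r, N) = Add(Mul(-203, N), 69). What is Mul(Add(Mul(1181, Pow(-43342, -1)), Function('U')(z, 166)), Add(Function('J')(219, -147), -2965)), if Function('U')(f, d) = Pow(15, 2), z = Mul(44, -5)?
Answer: Rational(262734470705, 43342) ≈ 6.0619e+6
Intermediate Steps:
z = -220
Function('U')(f, d) = 225
Function('J')(r, N) = Add(69, Mul(-203, N))
Mul(Add(Mul(1181, Pow(-43342, -1)), Function('U')(z, 166)), Add(Function('J')(219, -147), -2965)) = Mul(Add(Mul(1181, Pow(-43342, -1)), 225), Add(Add(69, Mul(-203, -147)), -2965)) = Mul(Add(Mul(1181, Rational(-1, 43342)), 225), Add(Add(69, 29841), -2965)) = Mul(Add(Rational(-1181, 43342), 225), Add(29910, -2965)) = Mul(Rational(9750769, 43342), 26945) = Rational(262734470705, 43342)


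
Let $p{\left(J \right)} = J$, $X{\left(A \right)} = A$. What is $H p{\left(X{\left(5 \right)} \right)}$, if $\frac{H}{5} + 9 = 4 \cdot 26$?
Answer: $2375$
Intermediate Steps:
$H = 475$ ($H = -45 + 5 \cdot 4 \cdot 26 = -45 + 5 \cdot 104 = -45 + 520 = 475$)
$H p{\left(X{\left(5 \right)} \right)} = 475 \cdot 5 = 2375$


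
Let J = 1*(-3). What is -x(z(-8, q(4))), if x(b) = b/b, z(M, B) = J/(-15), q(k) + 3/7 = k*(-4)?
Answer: -1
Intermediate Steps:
J = -3
q(k) = -3/7 - 4*k (q(k) = -3/7 + k*(-4) = -3/7 - 4*k)
z(M, B) = ⅕ (z(M, B) = -3/(-15) = -3*(-1/15) = ⅕)
x(b) = 1
-x(z(-8, q(4))) = -1*1 = -1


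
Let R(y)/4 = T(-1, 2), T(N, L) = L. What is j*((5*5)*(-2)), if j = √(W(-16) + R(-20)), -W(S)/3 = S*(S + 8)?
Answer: -100*I*√94 ≈ -969.54*I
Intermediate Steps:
W(S) = -3*S*(8 + S) (W(S) = -3*S*(S + 8) = -3*S*(8 + S))
R(y) = 8 (R(y) = 4*2 = 8)
j = 2*I*√94 (j = √(-3*(-16)*(8 - 16) + 8) = √(-3*(-16)*(-8) + 8) = √(-384 + 8) = √(-376) = 2*I*√94 ≈ 19.391*I)
j*((5*5)*(-2)) = (2*I*√94)*((5*5)*(-2)) = (2*I*√94)*(25*(-2)) = (2*I*√94)*(-50) = -100*I*√94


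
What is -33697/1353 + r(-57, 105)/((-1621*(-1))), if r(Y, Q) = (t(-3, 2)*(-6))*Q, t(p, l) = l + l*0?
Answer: -56327617/2193213 ≈ -25.683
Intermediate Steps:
t(p, l) = l (t(p, l) = l + 0 = l)
r(Y, Q) = -12*Q (r(Y, Q) = (2*(-6))*Q = -12*Q)
-33697/1353 + r(-57, 105)/((-1621*(-1))) = -33697/1353 + (-12*105)/((-1621*(-1))) = -33697*1/1353 - 1260/1621 = -33697/1353 - 1260*1/1621 = -33697/1353 - 1260/1621 = -56327617/2193213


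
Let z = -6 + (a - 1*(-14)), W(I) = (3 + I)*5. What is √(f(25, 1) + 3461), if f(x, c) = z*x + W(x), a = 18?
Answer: √4251 ≈ 65.200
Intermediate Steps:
W(I) = 15 + 5*I
z = 26 (z = -6 + (18 - 1*(-14)) = -6 + (18 + 14) = -6 + 32 = 26)
f(x, c) = 15 + 31*x (f(x, c) = 26*x + (15 + 5*x) = 15 + 31*x)
√(f(25, 1) + 3461) = √((15 + 31*25) + 3461) = √((15 + 775) + 3461) = √(790 + 3461) = √4251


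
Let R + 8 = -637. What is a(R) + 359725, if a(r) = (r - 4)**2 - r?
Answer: 781571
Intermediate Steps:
R = -645 (R = -8 - 637 = -645)
a(r) = (-4 + r)**2 - r
a(R) + 359725 = ((-4 - 645)**2 - 1*(-645)) + 359725 = ((-649)**2 + 645) + 359725 = (421201 + 645) + 359725 = 421846 + 359725 = 781571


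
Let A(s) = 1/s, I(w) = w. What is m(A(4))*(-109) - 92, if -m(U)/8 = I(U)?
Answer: 126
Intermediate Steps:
m(U) = -8*U
m(A(4))*(-109) - 92 = -8/4*(-109) - 92 = -8*¼*(-109) - 92 = -2*(-109) - 92 = 218 - 92 = 126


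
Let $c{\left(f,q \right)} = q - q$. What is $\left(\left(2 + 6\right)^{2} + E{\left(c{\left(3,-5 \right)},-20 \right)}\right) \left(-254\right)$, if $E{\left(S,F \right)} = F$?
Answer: $-11176$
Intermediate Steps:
$c{\left(f,q \right)} = 0$
$\left(\left(2 + 6\right)^{2} + E{\left(c{\left(3,-5 \right)},-20 \right)}\right) \left(-254\right) = \left(\left(2 + 6\right)^{2} - 20\right) \left(-254\right) = \left(8^{2} - 20\right) \left(-254\right) = \left(64 - 20\right) \left(-254\right) = 44 \left(-254\right) = -11176$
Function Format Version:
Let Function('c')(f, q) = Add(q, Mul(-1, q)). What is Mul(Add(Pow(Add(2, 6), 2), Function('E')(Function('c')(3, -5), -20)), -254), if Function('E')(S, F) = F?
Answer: -11176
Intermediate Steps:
Function('c')(f, q) = 0
Mul(Add(Pow(Add(2, 6), 2), Function('E')(Function('c')(3, -5), -20)), -254) = Mul(Add(Pow(Add(2, 6), 2), -20), -254) = Mul(Add(Pow(8, 2), -20), -254) = Mul(Add(64, -20), -254) = Mul(44, -254) = -11176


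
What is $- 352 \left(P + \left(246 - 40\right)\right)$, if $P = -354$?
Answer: $52096$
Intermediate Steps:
$- 352 \left(P + \left(246 - 40\right)\right) = - 352 \left(-354 + \left(246 - 40\right)\right) = - 352 \left(-354 + 206\right) = \left(-352\right) \left(-148\right) = 52096$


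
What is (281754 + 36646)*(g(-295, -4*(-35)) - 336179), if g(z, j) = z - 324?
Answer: -107236483200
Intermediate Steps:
g(z, j) = -324 + z
(281754 + 36646)*(g(-295, -4*(-35)) - 336179) = (281754 + 36646)*((-324 - 295) - 336179) = 318400*(-619 - 336179) = 318400*(-336798) = -107236483200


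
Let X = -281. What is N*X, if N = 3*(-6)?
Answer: 5058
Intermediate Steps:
N = -18
N*X = -18*(-281) = 5058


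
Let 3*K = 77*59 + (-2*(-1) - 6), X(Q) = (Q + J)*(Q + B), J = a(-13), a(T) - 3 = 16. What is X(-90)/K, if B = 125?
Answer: -2485/1513 ≈ -1.6424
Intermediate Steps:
a(T) = 19 (a(T) = 3 + 16 = 19)
J = 19
X(Q) = (19 + Q)*(125 + Q) (X(Q) = (Q + 19)*(Q + 125) = (19 + Q)*(125 + Q))
K = 1513 (K = (77*59 + (-2*(-1) - 6))/3 = (4543 + (2 - 6))/3 = (4543 - 4)/3 = (⅓)*4539 = 1513)
X(-90)/K = (2375 + (-90)² + 144*(-90))/1513 = (2375 + 8100 - 12960)*(1/1513) = -2485*1/1513 = -2485/1513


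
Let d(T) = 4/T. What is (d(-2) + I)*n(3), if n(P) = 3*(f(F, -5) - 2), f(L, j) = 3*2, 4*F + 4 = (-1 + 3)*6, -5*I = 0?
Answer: -24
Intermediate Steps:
I = 0 (I = -1/5*0 = 0)
F = 2 (F = -1 + ((-1 + 3)*6)/4 = -1 + (2*6)/4 = -1 + (1/4)*12 = -1 + 3 = 2)
f(L, j) = 6
n(P) = 12 (n(P) = 3*(6 - 2) = 3*4 = 12)
(d(-2) + I)*n(3) = (4/(-2) + 0)*12 = (4*(-1/2) + 0)*12 = (-2 + 0)*12 = -2*12 = -24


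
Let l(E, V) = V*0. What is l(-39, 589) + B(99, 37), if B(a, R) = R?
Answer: 37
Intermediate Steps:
l(E, V) = 0
l(-39, 589) + B(99, 37) = 0 + 37 = 37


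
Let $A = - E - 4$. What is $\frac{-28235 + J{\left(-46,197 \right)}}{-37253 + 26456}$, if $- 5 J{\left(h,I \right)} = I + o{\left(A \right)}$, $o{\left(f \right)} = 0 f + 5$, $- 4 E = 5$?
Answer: $\frac{141377}{53985} \approx 2.6188$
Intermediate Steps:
$E = - \frac{5}{4}$ ($E = \left(- \frac{1}{4}\right) 5 = - \frac{5}{4} \approx -1.25$)
$A = - \frac{11}{4}$ ($A = \left(-1\right) \left(- \frac{5}{4}\right) - 4 = \frac{5}{4} - 4 = - \frac{11}{4} \approx -2.75$)
$o{\left(f \right)} = 5$ ($o{\left(f \right)} = 0 + 5 = 5$)
$J{\left(h,I \right)} = -1 - \frac{I}{5}$ ($J{\left(h,I \right)} = - \frac{I + 5}{5} = - \frac{5 + I}{5} = -1 - \frac{I}{5}$)
$\frac{-28235 + J{\left(-46,197 \right)}}{-37253 + 26456} = \frac{-28235 - \frac{202}{5}}{-37253 + 26456} = \frac{-28235 - \frac{202}{5}}{-10797} = \left(-28235 - \frac{202}{5}\right) \left(- \frac{1}{10797}\right) = \left(- \frac{141377}{5}\right) \left(- \frac{1}{10797}\right) = \frac{141377}{53985}$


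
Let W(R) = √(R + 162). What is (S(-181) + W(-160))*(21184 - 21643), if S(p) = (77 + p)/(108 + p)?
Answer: -47736/73 - 459*√2 ≈ -1303.0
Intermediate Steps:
W(R) = √(162 + R)
S(p) = (77 + p)/(108 + p)
(S(-181) + W(-160))*(21184 - 21643) = ((77 - 181)/(108 - 181) + √(162 - 160))*(21184 - 21643) = (-104/(-73) + √2)*(-459) = (-1/73*(-104) + √2)*(-459) = (104/73 + √2)*(-459) = -47736/73 - 459*√2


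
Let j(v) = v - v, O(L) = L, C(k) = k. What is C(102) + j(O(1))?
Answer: 102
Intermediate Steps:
j(v) = 0
C(102) + j(O(1)) = 102 + 0 = 102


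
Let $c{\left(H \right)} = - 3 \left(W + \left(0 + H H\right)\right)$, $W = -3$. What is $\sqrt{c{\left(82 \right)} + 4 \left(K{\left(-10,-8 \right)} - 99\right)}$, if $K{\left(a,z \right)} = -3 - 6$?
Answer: $i \sqrt{20595} \approx 143.51 i$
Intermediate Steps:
$K{\left(a,z \right)} = -9$ ($K{\left(a,z \right)} = -3 - 6 = -9$)
$c{\left(H \right)} = 9 - 3 H^{2}$ ($c{\left(H \right)} = - 3 \left(-3 + \left(0 + H H\right)\right) = - 3 \left(-3 + \left(0 + H^{2}\right)\right) = - 3 \left(-3 + H^{2}\right) = 9 - 3 H^{2}$)
$\sqrt{c{\left(82 \right)} + 4 \left(K{\left(-10,-8 \right)} - 99\right)} = \sqrt{\left(9 - 3 \cdot 82^{2}\right) + 4 \left(-9 - 99\right)} = \sqrt{\left(9 - 20172\right) + 4 \left(-108\right)} = \sqrt{\left(9 - 20172\right) - 432} = \sqrt{-20163 - 432} = \sqrt{-20595} = i \sqrt{20595}$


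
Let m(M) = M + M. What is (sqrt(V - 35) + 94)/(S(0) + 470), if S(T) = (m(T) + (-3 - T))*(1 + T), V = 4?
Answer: 94/467 + I*sqrt(31)/467 ≈ 0.20128 + 0.011922*I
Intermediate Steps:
m(M) = 2*M
S(T) = (1 + T)*(-3 + T) (S(T) = (2*T + (-3 - T))*(1 + T) = (-3 + T)*(1 + T) = (1 + T)*(-3 + T))
(sqrt(V - 35) + 94)/(S(0) + 470) = (sqrt(4 - 35) + 94)/((-3 + 0**2 - 2*0) + 470) = (sqrt(-31) + 94)/((-3 + 0 + 0) + 470) = (I*sqrt(31) + 94)/(-3 + 470) = (94 + I*sqrt(31))/467 = (94 + I*sqrt(31))*(1/467) = 94/467 + I*sqrt(31)/467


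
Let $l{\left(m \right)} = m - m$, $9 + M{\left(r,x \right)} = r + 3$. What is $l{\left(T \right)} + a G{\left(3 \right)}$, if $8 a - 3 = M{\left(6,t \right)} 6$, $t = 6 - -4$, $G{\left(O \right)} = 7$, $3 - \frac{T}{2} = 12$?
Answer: $\frac{21}{8} \approx 2.625$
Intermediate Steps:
$T = -18$ ($T = 6 - 24 = -18$)
$t = 10$ ($t = 6 + 4 = 10$)
$M{\left(r,x \right)} = -6 + r$ ($M{\left(r,x \right)} = -9 + \left(r + 3\right) = -9 + \left(3 + r\right) = -6 + r$)
$l{\left(m \right)} = 0$
$a = \frac{3}{8}$ ($a = \frac{3}{8} + \frac{\left(-6 + 6\right) 6}{8} = \frac{3}{8} + \frac{0 \cdot 6}{8} = \frac{3}{8} + \frac{1}{8} \cdot 0 = \frac{3}{8} + 0 = \frac{3}{8} \approx 0.375$)
$l{\left(T \right)} + a G{\left(3 \right)} = 0 + \frac{3}{8} \cdot 7 = 0 + \frac{21}{8} = \frac{21}{8}$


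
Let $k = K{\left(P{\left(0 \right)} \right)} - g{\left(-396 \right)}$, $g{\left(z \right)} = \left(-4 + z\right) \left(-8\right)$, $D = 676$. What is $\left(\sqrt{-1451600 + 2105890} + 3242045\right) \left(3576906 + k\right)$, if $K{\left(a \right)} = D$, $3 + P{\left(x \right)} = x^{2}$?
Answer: $11588307291190 + 3574382 \sqrt{654290} \approx 1.1591 \cdot 10^{13}$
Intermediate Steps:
$P{\left(x \right)} = -3 + x^{2}$
$g{\left(z \right)} = 32 - 8 z$
$K{\left(a \right)} = 676$
$k = -2524$ ($k = 676 - \left(32 - -3168\right) = 676 - \left(32 + 3168\right) = 676 - 3200 = -2524$)
$\left(\sqrt{-1451600 + 2105890} + 3242045\right) \left(3576906 + k\right) = \left(\sqrt{-1451600 + 2105890} + 3242045\right) \left(3576906 - 2524\right) = \left(\sqrt{654290} + 3242045\right) 3574382 = \left(3242045 + \sqrt{654290}\right) 3574382 = 11588307291190 + 3574382 \sqrt{654290}$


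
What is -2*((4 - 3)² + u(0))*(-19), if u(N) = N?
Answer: 38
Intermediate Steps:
-2*((4 - 3)² + u(0))*(-19) = -2*((4 - 3)² + 0)*(-19) = -2*(1² + 0)*(-19) = -2*(1 + 0)*(-19) = -2*1*(-19) = -2*(-19) = 38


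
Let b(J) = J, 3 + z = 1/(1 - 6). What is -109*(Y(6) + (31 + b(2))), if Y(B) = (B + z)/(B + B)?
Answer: -108673/30 ≈ -3622.4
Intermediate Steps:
z = -16/5 (z = -3 + 1/(1 - 6) = -3 + 1/(-5) = -3 - 1/5 = -16/5 ≈ -3.2000)
Y(B) = (-16/5 + B)/(2*B) (Y(B) = (B - 16/5)/(B + B) = (-16/5 + B)/((2*B)) = (-16/5 + B)*(1/(2*B)) = (-16/5 + B)/(2*B))
-109*(Y(6) + (31 + b(2))) = -109*((1/10)*(-16 + 5*6)/6 + (31 + 2)) = -109*((1/10)*(1/6)*(-16 + 30) + 33) = -109*((1/10)*(1/6)*14 + 33) = -109*(7/30 + 33) = -109*997/30 = -108673/30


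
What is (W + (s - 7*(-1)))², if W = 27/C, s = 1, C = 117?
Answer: 11449/169 ≈ 67.746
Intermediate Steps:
W = 3/13 (W = 27/117 = 27*(1/117) = 3/13 ≈ 0.23077)
(W + (s - 7*(-1)))² = (3/13 + (1 - 7*(-1)))² = (3/13 + (1 - 1*(-7)))² = (3/13 + (1 + 7))² = (3/13 + 8)² = (107/13)² = 11449/169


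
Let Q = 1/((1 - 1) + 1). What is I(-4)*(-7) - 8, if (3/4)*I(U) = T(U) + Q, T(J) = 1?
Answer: -80/3 ≈ -26.667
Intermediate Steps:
Q = 1 (Q = 1/(0 + 1) = 1/1 = 1)
I(U) = 8/3 (I(U) = 4*(1 + 1)/3 = (4/3)*2 = 8/3)
I(-4)*(-7) - 8 = (8/3)*(-7) - 8 = -56/3 - 8 = -80/3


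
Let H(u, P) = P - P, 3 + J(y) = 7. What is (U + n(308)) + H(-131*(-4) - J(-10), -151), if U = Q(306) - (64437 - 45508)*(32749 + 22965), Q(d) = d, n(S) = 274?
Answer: -1054609726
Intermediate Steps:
J(y) = 4 (J(y) = -3 + 7 = 4)
U = -1054610000 (U = 306 - (64437 - 45508)*(32749 + 22965) = 306 - 18929*55714 = 306 - 1*1054610306 = 306 - 1054610306 = -1054610000)
H(u, P) = 0
(U + n(308)) + H(-131*(-4) - J(-10), -151) = (-1054610000 + 274) + 0 = -1054609726 + 0 = -1054609726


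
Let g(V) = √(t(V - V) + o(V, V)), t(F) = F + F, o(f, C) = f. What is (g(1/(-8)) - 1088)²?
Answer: (4352 - I*√2)²/16 ≈ 1.1837e+6 - 769.33*I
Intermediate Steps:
t(F) = 2*F
g(V) = √V (g(V) = √(2*(V - V) + V) = √(2*0 + V) = √(0 + V) = √V)
(g(1/(-8)) - 1088)² = (√(1/(-8)) - 1088)² = (√(-⅛) - 1088)² = (I*√2/4 - 1088)² = (-1088 + I*√2/4)²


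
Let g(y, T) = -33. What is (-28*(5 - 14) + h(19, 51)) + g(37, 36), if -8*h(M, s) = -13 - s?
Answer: 227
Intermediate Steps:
h(M, s) = 13/8 + s/8 (h(M, s) = -(-13 - s)/8 = 13/8 + s/8)
(-28*(5 - 14) + h(19, 51)) + g(37, 36) = (-28*(5 - 14) + (13/8 + (⅛)*51)) - 33 = (-28*(-9) + (13/8 + 51/8)) - 33 = (252 + 8) - 33 = 260 - 33 = 227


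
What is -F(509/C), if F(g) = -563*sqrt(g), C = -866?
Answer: 563*I*sqrt(440794)/866 ≈ 431.63*I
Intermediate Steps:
-F(509/C) = -(-563)*sqrt(509/(-866)) = -(-563)*sqrt(509*(-1/866)) = -(-563)*sqrt(-509/866) = -(-563)*I*sqrt(440794)/866 = 563*I*sqrt(440794)/866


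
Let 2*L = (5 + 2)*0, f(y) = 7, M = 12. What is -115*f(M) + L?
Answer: -805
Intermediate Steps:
L = 0 (L = ((5 + 2)*0)/2 = (7*0)/2 = (1/2)*0 = 0)
-115*f(M) + L = -115*7 + 0 = -805 + 0 = -805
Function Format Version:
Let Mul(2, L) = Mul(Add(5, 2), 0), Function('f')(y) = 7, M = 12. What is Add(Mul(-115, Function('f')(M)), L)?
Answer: -805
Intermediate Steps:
L = 0 (L = Mul(Rational(1, 2), Mul(Add(5, 2), 0)) = Mul(Rational(1, 2), Mul(7, 0)) = Mul(Rational(1, 2), 0) = 0)
Add(Mul(-115, Function('f')(M)), L) = Add(Mul(-115, 7), 0) = Add(-805, 0) = -805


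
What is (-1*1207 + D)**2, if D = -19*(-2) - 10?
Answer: 1390041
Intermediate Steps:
D = 28 (D = 38 - 10 = 28)
(-1*1207 + D)**2 = (-1*1207 + 28)**2 = (-1207 + 28)**2 = (-1179)**2 = 1390041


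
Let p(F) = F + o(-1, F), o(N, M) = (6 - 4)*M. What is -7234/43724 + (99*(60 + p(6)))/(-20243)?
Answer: -242037295/442552466 ≈ -0.54691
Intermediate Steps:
o(N, M) = 2*M
p(F) = 3*F (p(F) = F + 2*F = 3*F)
-7234/43724 + (99*(60 + p(6)))/(-20243) = -7234/43724 + (99*(60 + 3*6))/(-20243) = -7234*1/43724 + (99*(60 + 18))*(-1/20243) = -3617/21862 + (99*78)*(-1/20243) = -3617/21862 + 7722*(-1/20243) = -3617/21862 - 7722/20243 = -242037295/442552466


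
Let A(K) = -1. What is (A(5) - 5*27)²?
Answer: 18496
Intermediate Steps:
(A(5) - 5*27)² = (-1 - 5*27)² = (-1 - 135)² = (-136)² = 18496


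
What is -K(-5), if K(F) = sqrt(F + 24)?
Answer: -sqrt(19) ≈ -4.3589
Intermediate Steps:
K(F) = sqrt(24 + F)
-K(-5) = -sqrt(24 - 5) = -sqrt(19)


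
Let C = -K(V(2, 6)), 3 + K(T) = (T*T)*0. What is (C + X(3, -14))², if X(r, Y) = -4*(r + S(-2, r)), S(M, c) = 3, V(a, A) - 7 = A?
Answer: 441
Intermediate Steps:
V(a, A) = 7 + A
K(T) = -3 (K(T) = -3 + (T*T)*0 = -3 + T²*0 = -3 + 0 = -3)
X(r, Y) = -12 - 4*r (X(r, Y) = -4*(r + 3) = -4*(3 + r) = -12 - 4*r)
C = 3 (C = -1*(-3) = 3)
(C + X(3, -14))² = (3 + (-12 - 4*3))² = (3 + (-12 - 12))² = (3 - 24)² = (-21)² = 441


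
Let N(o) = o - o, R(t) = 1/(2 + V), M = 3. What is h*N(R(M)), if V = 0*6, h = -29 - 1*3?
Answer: 0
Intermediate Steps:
h = -32 (h = -29 - 3 = -32)
V = 0
R(t) = ½ (R(t) = 1/(2 + 0) = 1/2 = ½)
N(o) = 0
h*N(R(M)) = -32*0 = 0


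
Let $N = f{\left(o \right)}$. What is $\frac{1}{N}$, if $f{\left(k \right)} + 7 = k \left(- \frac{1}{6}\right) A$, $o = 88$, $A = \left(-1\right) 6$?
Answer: $\frac{1}{81} \approx 0.012346$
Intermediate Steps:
$A = -6$
$f{\left(k \right)} = -7 + k$ ($f{\left(k \right)} = -7 + k \left(- \frac{1}{6}\right) \left(-6\right) = -7 + - \frac{k}{6} \left(-6\right) = -7 + k$)
$N = 81$ ($N = -7 + 88 = 81$)
$\frac{1}{N} = \frac{1}{81}$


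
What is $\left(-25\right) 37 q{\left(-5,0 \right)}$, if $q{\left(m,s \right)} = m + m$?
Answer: $9250$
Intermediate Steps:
$q{\left(m,s \right)} = 2 m$
$\left(-25\right) 37 q{\left(-5,0 \right)} = \left(-25\right) 37 \cdot 2 \left(-5\right) = \left(-925\right) \left(-10\right) = 9250$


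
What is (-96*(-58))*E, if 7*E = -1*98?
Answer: -77952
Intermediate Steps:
E = -14 (E = (-1*98)/7 = (1/7)*(-98) = -14)
(-96*(-58))*E = -96*(-58)*(-14) = 5568*(-14) = -77952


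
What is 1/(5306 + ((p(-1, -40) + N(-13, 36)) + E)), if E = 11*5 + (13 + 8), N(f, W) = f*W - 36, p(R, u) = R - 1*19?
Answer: 1/4858 ≈ 0.00020585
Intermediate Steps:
p(R, u) = -19 + R (p(R, u) = R - 19 = -19 + R)
N(f, W) = -36 + W*f (N(f, W) = W*f - 36 = -36 + W*f)
E = 76 (E = 55 + 21 = 76)
1/(5306 + ((p(-1, -40) + N(-13, 36)) + E)) = 1/(5306 + (((-19 - 1) + (-36 + 36*(-13))) + 76)) = 1/(5306 + ((-20 + (-36 - 468)) + 76)) = 1/(5306 + ((-20 - 504) + 76)) = 1/(5306 + (-524 + 76)) = 1/(5306 - 448) = 1/4858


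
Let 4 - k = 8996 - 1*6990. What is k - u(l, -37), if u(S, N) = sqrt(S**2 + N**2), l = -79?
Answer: -2002 - sqrt(7610) ≈ -2089.2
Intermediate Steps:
k = -2002 (k = 4 - (8996 - 1*6990) = 4 - (8996 - 6990) = 4 - 1*2006 = 4 - 2006 = -2002)
u(S, N) = sqrt(N**2 + S**2)
k - u(l, -37) = -2002 - sqrt((-37)**2 + (-79)**2) = -2002 - sqrt(1369 + 6241) = -2002 - sqrt(7610)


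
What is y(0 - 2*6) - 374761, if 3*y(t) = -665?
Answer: -1124948/3 ≈ -3.7498e+5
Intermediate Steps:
y(t) = -665/3 (y(t) = (⅓)*(-665) = -665/3)
y(0 - 2*6) - 374761 = -665/3 - 374761 = -1124948/3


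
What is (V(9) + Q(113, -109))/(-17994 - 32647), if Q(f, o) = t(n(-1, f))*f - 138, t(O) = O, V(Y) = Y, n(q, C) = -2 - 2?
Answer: 581/50641 ≈ 0.011473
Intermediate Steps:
n(q, C) = -4
Q(f, o) = -138 - 4*f (Q(f, o) = -4*f - 138 = -138 - 4*f)
(V(9) + Q(113, -109))/(-17994 - 32647) = (9 + (-138 - 4*113))/(-17994 - 32647) = (9 + (-138 - 452))/(-50641) = (9 - 590)*(-1/50641) = -581*(-1/50641) = 581/50641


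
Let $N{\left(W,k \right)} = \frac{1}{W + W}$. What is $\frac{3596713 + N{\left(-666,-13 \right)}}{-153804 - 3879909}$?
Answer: $- \frac{4790821715}{5372905716} \approx -0.89166$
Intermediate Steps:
$N{\left(W,k \right)} = \frac{1}{2 W}$
$\frac{3596713 + N{\left(-666,-13 \right)}}{-153804 - 3879909} = \frac{3596713 + \frac{1}{2 \left(-666\right)}}{-153804 - 3879909} = \frac{3596713 + \frac{1}{2} \left(- \frac{1}{666}\right)}{-4033713} = \left(3596713 - \frac{1}{1332}\right) \left(- \frac{1}{4033713}\right) = \frac{4790821715}{1332} \left(- \frac{1}{4033713}\right) = - \frac{4790821715}{5372905716}$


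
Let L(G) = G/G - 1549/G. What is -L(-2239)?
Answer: -3788/2239 ≈ -1.6918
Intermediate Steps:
L(G) = 1 - 1549/G
-L(-2239) = -(-1549 - 2239)/(-2239) = -(-1)*(-3788)/2239 = -1*3788/2239 = -3788/2239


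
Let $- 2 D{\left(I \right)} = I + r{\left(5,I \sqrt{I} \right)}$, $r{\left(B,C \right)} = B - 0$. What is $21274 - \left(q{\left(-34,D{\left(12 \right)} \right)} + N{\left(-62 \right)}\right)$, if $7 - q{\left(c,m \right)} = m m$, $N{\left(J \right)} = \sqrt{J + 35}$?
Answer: $\frac{85357}{4} - 3 i \sqrt{3} \approx 21339.0 - 5.1962 i$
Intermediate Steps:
$N{\left(J \right)} = \sqrt{35 + J}$
$r{\left(B,C \right)} = B$ ($r{\left(B,C \right)} = B + 0 = B$)
$D{\left(I \right)} = - \frac{5}{2} - \frac{I}{2}$ ($D{\left(I \right)} = - \frac{I + 5}{2} = - \frac{5 + I}{2} = - \frac{5}{2} - \frac{I}{2}$)
$q{\left(c,m \right)} = 7 - m^{2}$ ($q{\left(c,m \right)} = 7 - m m = 7 - m^{2}$)
$21274 - \left(q{\left(-34,D{\left(12 \right)} \right)} + N{\left(-62 \right)}\right) = 21274 - \left(\left(7 - \left(- \frac{5}{2} - 6\right)^{2}\right) + \sqrt{35 - 62}\right) = 21274 - \left(\left(7 - \left(- \frac{5}{2} - 6\right)^{2}\right) + \sqrt{-27}\right) = 21274 - \left(\left(7 - \left(- \frac{17}{2}\right)^{2}\right) + 3 i \sqrt{3}\right) = 21274 - \left(\left(7 - \frac{289}{4}\right) + 3 i \sqrt{3}\right) = 21274 - \left(- \frac{261}{4} + 3 i \sqrt{3}\right) = 21274 + \left(\frac{261}{4} - 3 i \sqrt{3}\right) = \frac{85357}{4} - 3 i \sqrt{3}$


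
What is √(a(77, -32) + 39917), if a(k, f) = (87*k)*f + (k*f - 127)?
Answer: I*√177042 ≈ 420.76*I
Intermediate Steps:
a(k, f) = -127 + 88*f*k (a(k, f) = 87*f*k + (f*k - 127) = 87*f*k + (-127 + f*k) = -127 + 88*f*k)
√(a(77, -32) + 39917) = √((-127 + 88*(-32)*77) + 39917) = √((-127 - 216832) + 39917) = √(-216959 + 39917) = √(-177042) = I*√177042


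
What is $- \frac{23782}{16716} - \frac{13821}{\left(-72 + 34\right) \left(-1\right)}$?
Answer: $- \frac{28991944}{79401} \approx -365.13$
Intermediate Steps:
$- \frac{23782}{16716} - \frac{13821}{\left(-72 + 34\right) \left(-1\right)} = \left(-23782\right) \frac{1}{16716} - \frac{13821}{\left(-38\right) \left(-1\right)} = - \frac{11891}{8358} - \frac{13821}{38} = - \frac{28991944}{79401}$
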